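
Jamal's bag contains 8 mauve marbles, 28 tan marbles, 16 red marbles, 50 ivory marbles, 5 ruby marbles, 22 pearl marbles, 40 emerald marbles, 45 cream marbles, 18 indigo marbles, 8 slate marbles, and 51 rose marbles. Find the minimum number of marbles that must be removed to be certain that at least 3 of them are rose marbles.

243

In the worst case for collecting rose marbles, every non-rose marble comes out first.
There are 8 + 28 + 16 + 50 + 5 + 22 + 40 + 45 + 18 + 8 = 240 non-rose marbles altogether.
After those, each further marble must be rose, so 240 + 3 = 243 draws guarantee 3 rose marbles.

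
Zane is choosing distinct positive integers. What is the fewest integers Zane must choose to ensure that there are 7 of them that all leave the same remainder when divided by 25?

The 25 residue classes mod 25 are the pigeonholes.
With 150 integers one could put 6 in each residue class and have no class reach 7.
The 151st integer pushes some class to 7, so 25·6 + 1 = 151.

151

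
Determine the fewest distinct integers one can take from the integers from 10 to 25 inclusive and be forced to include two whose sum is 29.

12

Group the elements by complementary pair {x, 29−x}: {10,19}, {11,18}, {12,17}, …, giving 5 two-element pairs and 6 integers whose partner 29−x falls outside [10,25].
By pigeonhole, treating each of those 11 groups as a pigeonhole, one can pick one integer per group — 11 integers — with no two summing to 29.
The 12th integer lands in an occupied pair, forcing a sum of 29.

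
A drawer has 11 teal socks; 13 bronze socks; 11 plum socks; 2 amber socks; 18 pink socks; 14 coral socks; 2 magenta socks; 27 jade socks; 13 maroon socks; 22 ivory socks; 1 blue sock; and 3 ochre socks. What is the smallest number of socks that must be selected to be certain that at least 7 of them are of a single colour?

57

Put each drawn sock into a box by colour. The largest draw with every box below 7 takes min(count, 6) from each colour; colours with fewer than 6 contribute all they have.
Σ min(cᵢ, 6) = 6 + 6 + 6 + 2 + 6 + 6 + 2 + 6 + 6 + 6 + 1 + 3 = 56.
Draw number 56 + 1 = 57 must push one box to 7.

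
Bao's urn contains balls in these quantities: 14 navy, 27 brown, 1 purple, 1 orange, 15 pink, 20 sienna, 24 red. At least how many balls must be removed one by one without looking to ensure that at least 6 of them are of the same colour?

Pigeonhole: put each drawn ball into a box by colour. The largest draw with every box below 6 takes min(count, 5) from each colour; colours with fewer than 5 contribute all they have.
Σ min(cᵢ, 5) = 5 + 5 + 1 + 1 + 5 + 5 + 5 = 27.
Draw number 27 + 1 = 28 must push one box to 6.

28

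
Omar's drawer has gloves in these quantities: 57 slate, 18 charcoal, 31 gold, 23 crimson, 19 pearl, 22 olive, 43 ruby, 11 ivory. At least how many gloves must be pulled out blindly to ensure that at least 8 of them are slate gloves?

175

In the worst case for collecting slate gloves, every non-slate glove comes out first.
There are 18 + 31 + 23 + 19 + 22 + 43 + 11 = 167 non-slate gloves altogether.
After those, each further glove must be slate, so 167 + 8 = 175 draws guarantee 8 slate gloves.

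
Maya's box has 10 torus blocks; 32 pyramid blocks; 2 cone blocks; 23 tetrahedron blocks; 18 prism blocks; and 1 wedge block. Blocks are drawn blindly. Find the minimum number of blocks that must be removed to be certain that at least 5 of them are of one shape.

Pigeonhole: put each drawn block into a box by shape. The largest draw with every box below 5 takes min(count, 4) from each shape; shapes with fewer than 4 contribute all they have.
Σ min(cᵢ, 4) = 4 + 4 + 2 + 4 + 4 + 1 = 19.
Draw number 19 + 1 = 20 must push one box to 5.

20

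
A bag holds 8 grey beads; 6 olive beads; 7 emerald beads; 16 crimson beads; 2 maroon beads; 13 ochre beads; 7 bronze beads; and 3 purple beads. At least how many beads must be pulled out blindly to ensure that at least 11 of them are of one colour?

54

Put each drawn bead into a box by colour. The largest draw with every box below 11 takes min(count, 10) from each colour; colours with fewer than 10 contribute all they have.
Σ min(cᵢ, 10) = 8 + 6 + 7 + 10 + 2 + 10 + 7 + 3 = 53.
Draw number 53 + 1 = 54 must push one box to 11.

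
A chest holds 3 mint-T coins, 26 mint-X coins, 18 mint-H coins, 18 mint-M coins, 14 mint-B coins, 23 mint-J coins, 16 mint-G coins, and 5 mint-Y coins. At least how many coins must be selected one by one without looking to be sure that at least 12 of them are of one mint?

An adversary could hand out at most 11 coins per mint (mint-T, mint-Y run out sooner): 3 + 11 + 11 + 11 + 11 + 11 + 11 + 5 = 74 coins and still no mint has 12.
One more coin lands in a mint already at 11, so 75 draws are enough and 74 are not.

75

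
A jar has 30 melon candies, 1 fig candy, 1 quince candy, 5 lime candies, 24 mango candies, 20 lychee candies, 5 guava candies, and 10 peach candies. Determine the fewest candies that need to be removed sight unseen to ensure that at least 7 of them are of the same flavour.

37

An adversary could hand out at most 6 candies per flavour (4 flavours run out sooner): 6 + 1 + 1 + 5 + 6 + 6 + 5 + 6 = 36 candies and still no flavour has 7.
Pigeonhole: one more candy lands in a flavour already at 6, so 37 draws are enough and 36 are not.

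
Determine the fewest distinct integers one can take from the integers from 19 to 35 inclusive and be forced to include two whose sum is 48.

13

A set avoiding the sum 48 can contain at most one of each pair {x, 48−x}, plus the 7 elements whose complement lies outside the range or equal to its own complement.
The integers 24, …, 35 (12 of them) are such a set: any two sum to at least 24+25 = 49 > 48.
By pigeonhole, any 13th integer completes one of the 5 pairs, so 13 choices force a sum of 48.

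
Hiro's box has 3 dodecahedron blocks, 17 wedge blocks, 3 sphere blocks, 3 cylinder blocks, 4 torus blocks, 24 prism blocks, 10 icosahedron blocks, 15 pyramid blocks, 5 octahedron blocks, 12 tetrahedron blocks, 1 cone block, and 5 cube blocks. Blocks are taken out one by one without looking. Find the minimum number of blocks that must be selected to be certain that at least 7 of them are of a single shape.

Put each drawn block into a box by shape. The largest draw with every box below 7 takes min(count, 6) from each shape; shapes with fewer than 6 contribute all they have.
Σ min(cᵢ, 6) = 3 + 6 + 3 + 3 + 4 + 6 + 6 + 6 + 5 + 6 + 1 + 5 = 54.
Draw number 54 + 1 = 55 must push one box to 7.

55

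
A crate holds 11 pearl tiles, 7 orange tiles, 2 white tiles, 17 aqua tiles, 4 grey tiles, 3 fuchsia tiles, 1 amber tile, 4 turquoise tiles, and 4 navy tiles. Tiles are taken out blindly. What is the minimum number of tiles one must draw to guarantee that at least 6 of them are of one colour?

An adversary could hand out at most 5 tiles per colour (6 colours run out sooner): 5 + 5 + 2 + 5 + 4 + 3 + 1 + 4 + 4 = 33 tiles and still no colour has 6.
One more tile lands in a colour already at 5, so 34 draws are enough and 33 are not.

34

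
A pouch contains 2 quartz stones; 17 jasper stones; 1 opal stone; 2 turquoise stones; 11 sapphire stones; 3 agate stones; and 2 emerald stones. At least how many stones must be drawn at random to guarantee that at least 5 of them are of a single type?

19

Put each drawn stone into a box by type. The largest draw with every box below 5 takes min(count, 4) from each type; types with fewer than 4 contribute all they have.
Σ min(cᵢ, 4) = 2 + 4 + 1 + 2 + 4 + 3 + 2 = 18.
Draw number 18 + 1 = 19 must push one box to 5.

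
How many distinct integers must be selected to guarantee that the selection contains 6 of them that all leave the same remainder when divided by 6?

31

The 6 residue classes mod 6 are the pigeonholes.
With 30 integers one could put 5 in each residue class and have no class reach 6.
The 31st integer pushes some class to 6, so 6·5 + 1 = 31.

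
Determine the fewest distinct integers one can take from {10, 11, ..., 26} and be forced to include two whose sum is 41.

12

A set avoiding the sum 41 can contain at most one of each pair {x, 41−x}, plus the 5 elements whose complement lies outside the range.
The integers 10, …, 20 (11 of them) are such a set: any two sum to at least 10+11 = 21 and at most 19+20 = 39 < 41.
By the pigeonhole principle, any 12th integer completes one of the 6 pairs, so 12 choices force a sum of 41.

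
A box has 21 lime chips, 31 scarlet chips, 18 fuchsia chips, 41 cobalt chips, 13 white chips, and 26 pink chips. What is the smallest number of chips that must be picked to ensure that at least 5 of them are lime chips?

In the worst case for collecting lime chips, every non-lime chip comes out first.
There are 31 + 18 + 41 + 13 + 26 = 129 non-lime chips altogether.
After those, each further chip must be lime, so 129 + 5 = 134 draws guarantee 5 lime chips.

134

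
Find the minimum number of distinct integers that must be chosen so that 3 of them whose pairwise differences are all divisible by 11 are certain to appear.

23

Integers whose pairwise differences are multiples of 11 are exactly those sharing a remainder mod 11. The 11 residue classes mod 11 are the pigeonholes.
With 22 integers one could put 2 in each residue class and have no class reach 3.
The 23rd integer pushes some class to 3, so 11·2 + 1 = 23.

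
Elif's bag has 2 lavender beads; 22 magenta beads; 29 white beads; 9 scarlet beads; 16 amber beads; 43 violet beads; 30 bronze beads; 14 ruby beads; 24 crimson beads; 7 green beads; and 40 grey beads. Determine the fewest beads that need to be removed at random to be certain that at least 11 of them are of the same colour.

99

The 11 colours are the holes; the beads drawn are the pigeons.
To avoid 11 of any one colour, the worst case takes at most 10 of each colour, or every bead of a colour that has fewer than 10.
That gives 2 + 10 + 10 + 9 + 10 + 10 + 10 + 10 + 10 + 7 + 10 = 98 beads with no colour reaching 11.
The next bead forces some colour to 11, so 98 + 1 = 99.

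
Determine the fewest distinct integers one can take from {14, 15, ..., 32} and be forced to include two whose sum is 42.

A set avoiding the sum 42 can contain at most one of each pair {x, 42−x}, plus the 5 elements whose complement lies outside the range or equal to its own complement.
The integers 21, …, 32 (12 of them) are such a set: any two sum to at least 21+22 = 43 > 42.
By pigeonhole, any 13th integer completes one of the 7 pairs, so 13 choices force a sum of 42.

13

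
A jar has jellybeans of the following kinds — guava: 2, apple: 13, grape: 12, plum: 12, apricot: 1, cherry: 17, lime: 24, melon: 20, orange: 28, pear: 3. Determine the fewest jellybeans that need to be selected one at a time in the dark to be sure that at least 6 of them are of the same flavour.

42

An adversary could hand out at most 5 jellybeans per flavour (guava, apricot, pear run out sooner): 2 + 5 + 5 + 5 + 1 + 5 + 5 + 5 + 5 + 3 = 41 jellybeans and still no flavour has 6.
One more jellybean lands in a flavour already at 5, so 42 draws are enough and 41 are not.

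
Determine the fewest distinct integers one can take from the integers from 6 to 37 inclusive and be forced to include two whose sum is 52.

22

Group the elements by complementary pair {x, 52−x}: {15,37}, {16,36}, {17,35}, …, giving 11 two-element pairs; the single value 26 (it cannot pair with itself since the integers are distinct); and 9 integers whose partner 52−x falls outside [6,37].
Treating each of those 21 groups as a pigeonhole, one can pick one integer per group — 21 integers — with no two summing to 52.
The 22nd integer lands in an occupied pair, forcing a sum of 52.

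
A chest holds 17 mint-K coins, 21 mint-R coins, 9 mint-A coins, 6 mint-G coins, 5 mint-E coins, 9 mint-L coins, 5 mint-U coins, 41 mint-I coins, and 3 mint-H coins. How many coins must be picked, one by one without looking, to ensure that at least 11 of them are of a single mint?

68

The 9 mints are the holes; the coins drawn are the pigeons.
To avoid 11 of any one mint, the worst case takes at most 10 of each mint, or every coin of a mint that has fewer than 10.
That gives 10 + 10 + 9 + 6 + 5 + 9 + 5 + 10 + 3 = 67 coins with no mint reaching 11.
The next coin forces some mint to 11, so 67 + 1 = 68.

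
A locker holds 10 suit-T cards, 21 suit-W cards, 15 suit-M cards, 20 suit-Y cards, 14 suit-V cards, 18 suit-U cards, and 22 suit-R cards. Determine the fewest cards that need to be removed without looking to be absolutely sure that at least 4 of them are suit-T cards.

114

In the worst case for collecting suit-T cards, every non-suit-T card comes out first.
There are 21 + 15 + 20 + 14 + 18 + 22 = 110 non-suit-T cards altogether.
After those, each further card must be suit-T, so 110 + 4 = 114 draws guarantee 4 suit-T cards.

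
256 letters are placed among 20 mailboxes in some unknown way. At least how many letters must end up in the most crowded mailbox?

13

The 20 mailboxes are the holes and the 256 letters are the pigeons.
If every mailbox held at most 12 letters, the total would be at most 20 × 12 = 240, which is less than 256.
So some mailbox holds at least ⌈256/20⌉ = 13 letters.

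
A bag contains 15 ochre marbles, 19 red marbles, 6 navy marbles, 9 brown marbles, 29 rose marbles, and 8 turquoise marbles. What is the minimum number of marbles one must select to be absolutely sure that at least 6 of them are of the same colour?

By pigeonhole, put each drawn marble into a box by colour. The largest draw with every box below 6 takes min(count, 5) from each colour.
Σ min(cᵢ, 5) = 5 + 5 + 5 + 5 + 5 + 5 = 30.
Draw number 30 + 1 = 31 must push one box to 6.

31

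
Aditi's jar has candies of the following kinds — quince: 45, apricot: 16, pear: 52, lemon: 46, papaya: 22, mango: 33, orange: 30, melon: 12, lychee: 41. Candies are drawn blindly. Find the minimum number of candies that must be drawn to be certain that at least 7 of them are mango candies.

271

In the worst case for collecting mango candies, every non-mango candy comes out first.
There are 45 + 16 + 52 + 46 + 22 + 30 + 12 + 41 = 264 non-mango candies altogether.
After those, each further candy must be mango, so 264 + 7 = 271 draws guarantee 7 mango candies.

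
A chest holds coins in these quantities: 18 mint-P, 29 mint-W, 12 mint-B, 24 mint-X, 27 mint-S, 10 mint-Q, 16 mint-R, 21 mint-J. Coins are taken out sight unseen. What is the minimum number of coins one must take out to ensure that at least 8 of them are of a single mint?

An adversary could hand out at most 7 coins per mint: 7 + 7 + 7 + 7 + 7 + 7 + 7 + 7 = 56 coins and still no mint has 8.
Pigeonhole: one more coin lands in a mint already at 7, so 57 draws are enough and 56 are not.

57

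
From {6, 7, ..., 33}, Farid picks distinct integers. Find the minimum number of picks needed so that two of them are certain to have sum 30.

Group the elements by complementary pair {x, 30−x}: {6,24}, {7,23}, {8,22}, …, giving 9 two-element pairs, the single value 15 (it cannot pair with itself since the integers are distinct), and 9 integers whose partner 30−x falls outside [6,33].
By pigeonhole, treating each of those 19 groups as a pigeonhole, one can pick one integer per group — 19 integers — with no two summing to 30.
The 20th integer lands in an occupied pair, forcing a sum of 30.

20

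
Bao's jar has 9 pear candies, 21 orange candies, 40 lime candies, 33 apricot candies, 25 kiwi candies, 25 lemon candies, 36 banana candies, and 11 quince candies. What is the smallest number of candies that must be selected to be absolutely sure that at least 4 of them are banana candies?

168

In the worst case for collecting banana candies, every non-banana candy comes out first.
There are 9 + 21 + 40 + 33 + 25 + 25 + 11 = 164 non-banana candies altogether.
After those, each further candy must be banana, so 164 + 4 = 168 draws guarantee 4 banana candies.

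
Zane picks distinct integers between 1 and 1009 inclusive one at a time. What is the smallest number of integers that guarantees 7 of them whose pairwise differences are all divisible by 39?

Integers whose pairwise differences are multiples of 39 are exactly those sharing a remainder mod 39. The 39 residue classes mod 39 are the pigeonholes.
With 234 integers one could put 6 in each residue class and have no class reach 7.
The 235th integer pushes some class to 7, so 39·6 + 1 = 235.

235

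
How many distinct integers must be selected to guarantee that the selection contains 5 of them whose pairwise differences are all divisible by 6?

25

Integers whose pairwise differences are multiples of 6 are exactly those sharing a remainder mod 6. The 6 residue classes mod 6 are the pigeonholes.
With 24 integers one could put 4 in each residue class and have no class reach 5.
The 25th integer pushes some class to 5, so 6·4 + 1 = 25.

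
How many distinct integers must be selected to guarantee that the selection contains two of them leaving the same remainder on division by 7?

8

Pigeonhole: the 7 residue classes mod 7 are the pigeonholes.
With 7 integers one could put 1 in each residue class and have no class reach 2.
The 8th integer pushes some class to 2, so 7·1 + 1 = 8.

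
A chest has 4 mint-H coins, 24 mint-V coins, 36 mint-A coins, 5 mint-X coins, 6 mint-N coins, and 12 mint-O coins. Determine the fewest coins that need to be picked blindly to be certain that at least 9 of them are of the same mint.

By pigeonhole, put each drawn coin into a box by mint. The largest draw with every box below 9 takes min(count, 8) from each mint; mints with fewer than 8 contribute all they have.
Σ min(cᵢ, 8) = 4 + 8 + 8 + 5 + 6 + 8 = 39.
Draw number 39 + 1 = 40 must push one box to 9.

40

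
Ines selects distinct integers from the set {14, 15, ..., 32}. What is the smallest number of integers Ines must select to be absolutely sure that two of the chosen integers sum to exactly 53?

A set avoiding the sum 53 can contain at most one of each pair {x, 53−x}, plus the 7 elements whose complement lies outside the range.
The integers 14, …, 26 (13 of them) are such a set: any two sum to at least 14+15 = 29 and at most 25+26 = 51 < 53.
Pigeonhole: any 14th integer completes one of the 6 pairs, so 14 choices force a sum of 53.

14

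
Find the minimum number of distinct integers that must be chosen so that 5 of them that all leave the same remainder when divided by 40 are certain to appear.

By pigeonhole, the 40 residue classes mod 40 are the pigeonholes.
With 160 integers one could put 4 in each residue class and have no class reach 5.
The 161st integer pushes some class to 5, so 40·4 + 1 = 161.

161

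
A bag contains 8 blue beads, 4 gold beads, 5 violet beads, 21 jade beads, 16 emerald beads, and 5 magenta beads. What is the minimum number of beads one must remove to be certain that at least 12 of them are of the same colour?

An adversary could hand out at most 11 beads per colour (4 colours run out sooner): 8 + 4 + 5 + 11 + 11 + 5 = 44 beads and still no colour has 12.
By pigeonhole, one more bead lands in a colour already at 11, so 45 draws are enough and 44 are not.

45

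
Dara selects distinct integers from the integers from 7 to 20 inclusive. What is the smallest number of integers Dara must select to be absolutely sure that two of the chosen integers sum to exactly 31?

10

Group the elements by complementary pair {x, 31−x}: {11,20}, {12,19}, {13,18}, …, giving 5 two-element pairs and 4 integers whose partner 31−x falls outside [7,20].
Treating each of those 9 groups as a pigeonhole, one can pick one integer per group — 9 integers — with no two summing to 31.
The 10th integer lands in an occupied pair, forcing a sum of 31.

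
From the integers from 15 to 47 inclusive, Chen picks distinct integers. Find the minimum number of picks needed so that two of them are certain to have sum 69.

Group the elements by complementary pair {x, 69−x}: {22,47}, {23,46}, {24,45}, …, giving 13 two-element pairs and 7 integers whose partner 69−x falls outside [15,47].
Treating each of those 20 groups as a pigeonhole, one can pick one integer per group — 20 integers — with no two summing to 69.
The 21st integer lands in an occupied pair, forcing a sum of 69.

21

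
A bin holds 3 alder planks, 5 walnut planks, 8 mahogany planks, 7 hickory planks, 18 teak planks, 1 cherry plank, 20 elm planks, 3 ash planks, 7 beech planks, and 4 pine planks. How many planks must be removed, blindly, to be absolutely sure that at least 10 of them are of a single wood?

Pigeonhole: put each drawn plank into a box by wood. The largest draw with every box below 10 takes min(count, 9) from each wood; woods with fewer than 9 contribute all they have.
Σ min(cᵢ, 9) = 3 + 5 + 8 + 7 + 9 + 1 + 9 + 3 + 7 + 4 = 56.
Draw number 56 + 1 = 57 must push one box to 10.

57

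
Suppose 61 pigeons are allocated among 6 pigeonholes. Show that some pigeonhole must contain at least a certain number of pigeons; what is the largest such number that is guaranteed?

The 6 pigeonholes are the holes and the 61 pigeons are the pigeons.
If every pigeonhole held at most 10 pigeons, the total would be at most 6 × 10 = 60, which is less than 61.
So some pigeonhole holds at least ⌈61/6⌉ = 11 pigeons.

11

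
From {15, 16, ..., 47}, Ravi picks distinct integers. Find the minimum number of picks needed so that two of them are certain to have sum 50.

A set avoiding the sum 50 can contain at most one of each pair {x, 50−x}, plus the 13 elements whose complement lies outside the range or equal to its own complement.
The integers 25, …, 47 (23 of them) are such a set: any two sum to at least 25+26 = 51 > 50.
Any 24th integer completes one of the 10 pairs, so 24 choices force a sum of 50.

24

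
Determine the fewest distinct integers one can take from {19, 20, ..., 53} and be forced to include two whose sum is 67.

21

Two chosen integers sum to 67 exactly when both halves of some pair {x, 67−x} with 19 ≤ x ≤ 67−x ≤ 48 are chosen — 15 such pairs.
The remaining 5 elements (those with no distinct partner in range) can never complete a 67-sum, so the worst case takes all of them and one from each pair: 5 + 15 = 20.
The 21st integer has to be the second member of some pair, so 20 + 1 = 21.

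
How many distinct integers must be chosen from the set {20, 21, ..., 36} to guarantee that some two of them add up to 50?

Two chosen integers sum to 50 exactly when both halves of some pair {x, 50−x} with 20 ≤ x ≤ 50−x ≤ 30 are chosen — 5 such pairs.
The remaining 7 elements (those with no distinct partner in range) can never complete a 50-sum, so the worst case takes all of them and one from each pair: 7 + 5 = 12.
The 13th integer has to be the second member of some pair, so 12 + 1 = 13.

13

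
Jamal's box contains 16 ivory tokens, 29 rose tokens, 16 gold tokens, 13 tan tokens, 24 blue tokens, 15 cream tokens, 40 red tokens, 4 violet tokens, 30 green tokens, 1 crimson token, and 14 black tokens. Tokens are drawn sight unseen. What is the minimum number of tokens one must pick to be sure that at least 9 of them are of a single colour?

By pigeonhole, the 11 colours are the holes; the tokens drawn are the pigeons.
To avoid 9 of any one colour, the worst case takes at most 8 of each colour, or every token of a colour that has fewer than 8.
That gives 8 + 8 + 8 + 8 + 8 + 8 + 8 + 4 + 8 + 1 + 8 = 77 tokens with no colour reaching 9.
The next token forces some colour to 9, so 77 + 1 = 78.

78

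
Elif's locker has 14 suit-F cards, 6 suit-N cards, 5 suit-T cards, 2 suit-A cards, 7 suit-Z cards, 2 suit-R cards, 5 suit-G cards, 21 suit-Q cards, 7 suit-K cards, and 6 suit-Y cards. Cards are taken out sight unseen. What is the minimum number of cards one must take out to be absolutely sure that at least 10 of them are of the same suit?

The 10 suits are the holes; the cards drawn are the pigeons.
To avoid 10 of any one suit, the worst case takes at most 9 of each suit, or every card of a suit that has fewer than 9.
That gives 9 + 6 + 5 + 2 + 7 + 2 + 5 + 9 + 7 + 6 = 58 cards with no suit reaching 10.
The next card forces some suit to 10, so 58 + 1 = 59.

59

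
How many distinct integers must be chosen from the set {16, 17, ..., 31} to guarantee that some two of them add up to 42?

12

Two chosen integers sum to 42 exactly when both halves of some pair {x, 42−x} with 16 ≤ x ≤ 42−x ≤ 26 are chosen — 5 such pairs.
The remaining 6 elements (those with no distinct partner in range) can never complete a 42-sum, so the worst case takes all of them and one from each pair: 6 + 5 = 11.
The 12th integer has to be the second member of some pair, so 11 + 1 = 12.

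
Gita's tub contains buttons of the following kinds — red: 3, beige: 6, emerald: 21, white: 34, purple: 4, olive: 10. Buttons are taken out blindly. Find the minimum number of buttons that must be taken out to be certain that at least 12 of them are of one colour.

46

Put each drawn button into a box by colour. The largest draw with every box below 12 takes min(count, 11) from each colour; colours with fewer than 11 contribute all they have.
Σ min(cᵢ, 11) = 3 + 6 + 11 + 11 + 4 + 10 = 45.
Draw number 45 + 1 = 46 must push one box to 12.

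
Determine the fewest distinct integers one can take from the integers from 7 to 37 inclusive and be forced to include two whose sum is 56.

Group the elements by complementary pair {x, 56−x}: {19,37}, {20,36}, {21,35}, …, giving 9 two-element pairs, the single value 28 (it cannot pair with itself since the integers are distinct), and 12 integers whose partner 56−x falls outside [7,37].
Treating each of those 22 groups as a pigeonhole, one can pick one integer per group — 22 integers — with no two summing to 56.
The 23rd integer lands in an occupied pair, forcing a sum of 56.

23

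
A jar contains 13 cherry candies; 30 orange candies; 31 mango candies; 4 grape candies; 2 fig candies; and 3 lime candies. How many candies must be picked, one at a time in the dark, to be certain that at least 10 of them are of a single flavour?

37

By the pigeonhole principle, the 6 flavours are the holes; the candies drawn are the pigeons.
To avoid 10 of any one flavour, the worst case takes at most 9 of each flavour, or every candy of a flavour that has fewer than 9.
That gives 9 + 9 + 9 + 4 + 2 + 3 = 36 candies with no flavour reaching 10.
The next candy forces some flavour to 10, so 36 + 1 = 37.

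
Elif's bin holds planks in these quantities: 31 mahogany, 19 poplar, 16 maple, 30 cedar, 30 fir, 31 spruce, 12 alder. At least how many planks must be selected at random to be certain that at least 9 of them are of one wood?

The 7 woods are the holes; the planks drawn are the pigeons.
To avoid 9 of any one wood, the worst case takes at most 8 of each wood.
That gives 8 + 8 + 8 + 8 + 8 + 8 + 8 = 56 planks with no wood reaching 9.
The next plank forces some wood to 9, so 56 + 1 = 57.

57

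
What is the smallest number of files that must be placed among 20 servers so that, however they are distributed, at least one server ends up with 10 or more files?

181

With 180 files one could put exactly 9 in each of the 20 servers, and no server would reach 10.
One more file must land in a server that already has 9, giving it 10.
So 20 × 9 + 1 = 181 files are required.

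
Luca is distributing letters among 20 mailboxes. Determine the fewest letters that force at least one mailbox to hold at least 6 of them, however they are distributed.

101

With 100 letters one could put exactly 5 in each of the 20 mailboxes, and no mailbox would reach 6.
One more letter must land in a mailbox that already has 5, giving it 6.
So 20 × 5 + 1 = 101 letters are required.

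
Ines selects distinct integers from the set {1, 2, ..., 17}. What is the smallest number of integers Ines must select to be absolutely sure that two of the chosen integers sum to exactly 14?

Group the elements by complementary pair {x, 14−x}: {1,13}, {2,12}, {3,11}, …, giving 6 two-element pairs; the single value 7 (it cannot pair with itself since the integers are distinct); and 4 integers whose partner 14−x falls outside [1,17].
Treating each of those 11 groups as a pigeonhole, one can pick one integer per group — 11 integers — with no two summing to 14.
The 12th integer lands in an occupied pair, forcing a sum of 14.

12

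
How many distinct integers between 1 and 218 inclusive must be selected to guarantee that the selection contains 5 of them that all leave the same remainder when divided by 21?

85

The 21 residue classes mod 21 are the pigeonholes.
With 84 integers one could put 4 in each residue class and have no class reach 5.
The 85th integer pushes some class to 5, so 21·4 + 1 = 85.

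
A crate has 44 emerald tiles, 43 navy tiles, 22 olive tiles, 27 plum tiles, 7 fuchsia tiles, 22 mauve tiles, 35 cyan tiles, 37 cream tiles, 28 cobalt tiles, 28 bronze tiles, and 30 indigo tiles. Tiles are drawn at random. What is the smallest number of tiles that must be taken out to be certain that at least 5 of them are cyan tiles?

293

In the worst case for collecting cyan tiles, every non-cyan tile comes out first.
There are 44 + 43 + 22 + 27 + 7 + 22 + 37 + 28 + 28 + 30 = 288 non-cyan tiles altogether.
After those, each further tile must be cyan, so 288 + 5 = 293 draws guarantee 5 cyan tiles.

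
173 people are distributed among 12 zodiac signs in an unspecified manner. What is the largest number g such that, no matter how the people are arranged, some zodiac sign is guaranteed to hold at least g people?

15

The 12 zodiac signs are the holes and the 173 people are the pigeons.
If every zodiac sign held at most 14 people, the total would be at most 12 × 14 = 168, which is less than 173.
So some zodiac sign holds at least ⌈173/12⌉ = 15 people.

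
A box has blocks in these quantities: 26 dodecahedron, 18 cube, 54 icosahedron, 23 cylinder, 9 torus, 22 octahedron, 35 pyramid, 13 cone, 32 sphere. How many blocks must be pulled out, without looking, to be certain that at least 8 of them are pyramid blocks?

In the worst case for collecting pyramid blocks, every non-pyramid block comes out first.
There are 26 + 18 + 54 + 23 + 9 + 22 + 13 + 32 = 197 non-pyramid blocks altogether.
After those, each further block must be pyramid, so 197 + 8 = 205 draws guarantee 8 pyramid blocks.

205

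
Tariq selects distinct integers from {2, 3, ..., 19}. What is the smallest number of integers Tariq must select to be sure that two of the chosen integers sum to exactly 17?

12

A set avoiding the sum 17 can contain at most one of each pair {x, 17−x}, plus the 4 elements whose complement lies outside the range.
The integers 9, …, 19 (11 of them) are such a set: any two sum to at least 9+10 = 19 > 17.
By pigeonhole, any 12th integer completes one of the 7 pairs, so 12 choices force a sum of 17.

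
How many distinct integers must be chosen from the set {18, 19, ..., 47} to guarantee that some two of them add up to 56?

Two chosen integers sum to 56 exactly when both halves of some pair {x, 56−x} with 18 ≤ x ≤ 56−x ≤ 38 are chosen — 10 such pairs.
The remaining 10 elements (those with no distinct partner in range) can never complete a 56-sum, so the worst case takes all of them and one from each pair: 10 + 10 = 20.
The 21st integer has to be the second member of some pair, so 20 + 1 = 21.

21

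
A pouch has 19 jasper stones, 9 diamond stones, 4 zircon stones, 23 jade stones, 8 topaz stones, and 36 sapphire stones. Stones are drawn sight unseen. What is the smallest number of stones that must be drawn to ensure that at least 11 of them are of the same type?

An adversary could hand out at most 10 stones per type (diamond, zircon, topaz run out sooner): 10 + 9 + 4 + 10 + 8 + 10 = 51 stones and still no type has 11.
By the pigeonhole principle, one more stone lands in a type already at 10, so 52 draws are enough and 51 are not.

52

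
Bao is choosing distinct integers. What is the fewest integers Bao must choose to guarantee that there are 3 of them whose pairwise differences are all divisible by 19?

39

Integers whose pairwise differences are multiples of 19 are exactly those sharing a remainder mod 19. By the pigeonhole principle, the 19 residue classes mod 19 are the pigeonholes.
With 38 integers one could put 2 in each residue class and have no class reach 3.
The 39th integer pushes some class to 3, so 19·2 + 1 = 39.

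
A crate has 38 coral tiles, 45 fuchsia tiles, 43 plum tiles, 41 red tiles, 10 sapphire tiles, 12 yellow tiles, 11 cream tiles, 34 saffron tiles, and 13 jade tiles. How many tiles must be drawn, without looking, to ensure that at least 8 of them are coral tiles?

In the worst case for collecting coral tiles, every non-coral tile comes out first.
There are 45 + 43 + 41 + 10 + 12 + 11 + 34 + 13 = 209 non-coral tiles altogether.
After those, each further tile must be coral, so 209 + 8 = 217 draws guarantee 8 coral tiles.

217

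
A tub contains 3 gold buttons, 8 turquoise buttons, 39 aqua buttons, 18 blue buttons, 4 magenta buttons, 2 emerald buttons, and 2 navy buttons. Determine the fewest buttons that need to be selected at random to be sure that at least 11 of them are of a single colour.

40

An adversary could hand out at most 10 buttons per colour (5 colours run out sooner): 3 + 8 + 10 + 10 + 4 + 2 + 2 = 39 buttons and still no colour has 11.
One more button lands in a colour already at 10, so 40 draws are enough and 39 are not.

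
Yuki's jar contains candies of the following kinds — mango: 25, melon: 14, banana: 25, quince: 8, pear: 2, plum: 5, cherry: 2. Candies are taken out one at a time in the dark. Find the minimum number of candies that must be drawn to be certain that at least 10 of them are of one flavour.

The 7 flavours are the holes; the candies drawn are the pigeons.
To avoid 10 of any one flavour, the worst case takes at most 9 of each flavour, or every candy of a flavour that has fewer than 9.
That gives 9 + 9 + 9 + 8 + 2 + 5 + 2 = 44 candies with no flavour reaching 10.
The next candy forces some flavour to 10, so 44 + 1 = 45.

45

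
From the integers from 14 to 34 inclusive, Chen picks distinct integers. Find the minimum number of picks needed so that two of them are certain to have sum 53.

14

Two chosen integers sum to 53 exactly when both halves of some pair {x, 53−x} with 19 ≤ x ≤ 53−x ≤ 34 are chosen — 8 such pairs.
The remaining 5 elements (those with no distinct partner in range) can never complete a 53-sum, so the worst case takes all of them and one from each pair: 5 + 8 = 13.
Pigeonhole: the 14th integer has to be the second member of some pair, so 13 + 1 = 14.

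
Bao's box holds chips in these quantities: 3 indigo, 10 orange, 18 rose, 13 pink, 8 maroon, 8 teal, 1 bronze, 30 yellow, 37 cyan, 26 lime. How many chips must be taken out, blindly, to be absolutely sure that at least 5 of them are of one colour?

By pigeonhole, the 10 colours are the holes; the chips drawn are the pigeons.
To avoid 5 of any one colour, the worst case takes at most 4 of each colour, or every chip of a colour that has fewer than 4.
That gives 3 + 4 + 4 + 4 + 4 + 4 + 1 + 4 + 4 + 4 = 36 chips with no colour reaching 5.
The next chip forces some colour to 5, so 36 + 1 = 37.

37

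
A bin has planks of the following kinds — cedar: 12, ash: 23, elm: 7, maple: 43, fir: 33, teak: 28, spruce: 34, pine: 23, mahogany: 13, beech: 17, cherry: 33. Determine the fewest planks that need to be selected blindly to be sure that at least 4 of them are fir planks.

In the worst case for collecting fir planks, every non-fir plank comes out first.
There are 12 + 23 + 7 + 43 + 28 + 34 + 23 + 13 + 17 + 33 = 233 non-fir planks altogether.
After those, each further plank must be fir, so 233 + 4 = 237 draws guarantee 4 fir planks.

237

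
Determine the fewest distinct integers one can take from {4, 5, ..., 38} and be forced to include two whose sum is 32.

24

Group the elements by complementary pair {x, 32−x}: {4,28}, {5,27}, {6,26}, …, giving 12 two-element pairs; the single value 16 (it cannot pair with itself since the integers are distinct); and 10 integers whose partner 32−x falls outside [4,38].
Treating each of those 23 groups as a pigeonhole, one can pick one integer per group — 23 integers — with no two summing to 32.
The 24th integer lands in an occupied pair, forcing a sum of 32.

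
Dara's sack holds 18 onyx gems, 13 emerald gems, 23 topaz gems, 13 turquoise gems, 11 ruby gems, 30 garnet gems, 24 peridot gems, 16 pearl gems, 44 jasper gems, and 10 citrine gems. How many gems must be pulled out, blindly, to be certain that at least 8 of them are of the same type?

71

By pigeonhole, the 10 types are the holes; the gems drawn are the pigeons.
To avoid 8 of any one type, the worst case takes at most 7 of each type.
That gives 7 + 7 + 7 + 7 + 7 + 7 + 7 + 7 + 7 + 7 = 70 gems with no type reaching 8.
The next gem forces some type to 8, so 70 + 1 = 71.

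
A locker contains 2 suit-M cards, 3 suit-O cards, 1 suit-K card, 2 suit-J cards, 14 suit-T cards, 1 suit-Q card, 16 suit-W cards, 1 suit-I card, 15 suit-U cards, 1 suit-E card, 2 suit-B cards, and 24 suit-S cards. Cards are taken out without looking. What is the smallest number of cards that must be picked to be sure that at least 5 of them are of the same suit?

An adversary could hand out at most 4 cards per suit (8 suits run out sooner): 2 + 3 + 1 + 2 + 4 + 1 + 4 + 1 + 4 + 1 + 2 + 4 = 29 cards and still no suit has 5.
One more card lands in a suit already at 4, so 30 draws are enough and 29 are not.

30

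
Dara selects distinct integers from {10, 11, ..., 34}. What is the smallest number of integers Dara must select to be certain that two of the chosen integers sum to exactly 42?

15

Two chosen integers sum to 42 exactly when both halves of some pair {x, 42−x} with 10 ≤ x ≤ 42−x ≤ 32 are chosen — 11 such pairs.
The remaining 3 elements (those with no distinct partner in range) can never complete a 42-sum, so the worst case takes all of them and one from each pair: 3 + 11 = 14.
By pigeonhole, the 15th integer has to be the second member of some pair, so 14 + 1 = 15.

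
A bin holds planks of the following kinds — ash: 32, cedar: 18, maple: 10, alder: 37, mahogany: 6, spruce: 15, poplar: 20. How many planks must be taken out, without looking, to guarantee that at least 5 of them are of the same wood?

Put each drawn plank into a box by wood. The largest draw with every box below 5 takes min(count, 4) from each wood.
Σ min(cᵢ, 4) = 4 + 4 + 4 + 4 + 4 + 4 + 4 = 28.
Draw number 28 + 1 = 29 must push one box to 5.

29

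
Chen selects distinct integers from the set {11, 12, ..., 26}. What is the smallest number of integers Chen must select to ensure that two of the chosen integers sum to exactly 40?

11

A set avoiding the sum 40 can contain at most one of each pair {x, 40−x}, plus the 4 elements whose complement lies outside the range or equal to its own complement.
The integers 11, …, 20 (10 of them) are such a set: any two sum to at least 11+12 = 23 and at most 19+20 = 39 < 40.
Pigeonhole: any 11th integer completes one of the 6 pairs, so 11 choices force a sum of 40.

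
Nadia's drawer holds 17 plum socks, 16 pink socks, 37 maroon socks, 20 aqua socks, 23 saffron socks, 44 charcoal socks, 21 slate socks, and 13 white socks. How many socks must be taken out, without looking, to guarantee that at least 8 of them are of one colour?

57

By pigeonhole, put each drawn sock into a box by colour. The largest draw with every box below 8 takes min(count, 7) from each colour.
Σ min(cᵢ, 7) = 7 + 7 + 7 + 7 + 7 + 7 + 7 + 7 = 56.
Draw number 56 + 1 = 57 must push one box to 8.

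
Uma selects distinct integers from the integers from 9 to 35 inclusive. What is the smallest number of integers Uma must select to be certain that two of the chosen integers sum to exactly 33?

20

A set avoiding the sum 33 can contain at most one of each pair {x, 33−x}, plus the 11 elements whose complement lies outside the range.
The integers 17, …, 35 (19 of them) are such a set: any two sum to at least 17+18 = 35 > 33.
By pigeonhole, any 20th integer completes one of the 8 pairs, so 20 choices force a sum of 33.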